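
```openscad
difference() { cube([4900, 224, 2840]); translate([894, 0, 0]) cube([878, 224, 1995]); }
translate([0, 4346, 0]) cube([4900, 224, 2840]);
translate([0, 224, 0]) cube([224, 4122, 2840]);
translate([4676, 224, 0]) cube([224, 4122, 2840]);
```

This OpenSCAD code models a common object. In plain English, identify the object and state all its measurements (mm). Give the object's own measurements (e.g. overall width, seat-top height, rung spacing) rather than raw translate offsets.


A single room: four walls, each 2840 mm tall and 224 mm thick, enclosing an outside footprint 4900×4570 mm (x × y), no floor or roof. The front and back walls (−y and +y sides) run the full x-width; the side walls fit between their inner faces. A door opening 878 mm wide and 1995 mm tall is cut through the front wall from the floor up, its −x edge 894 mm from the wall's −x end.


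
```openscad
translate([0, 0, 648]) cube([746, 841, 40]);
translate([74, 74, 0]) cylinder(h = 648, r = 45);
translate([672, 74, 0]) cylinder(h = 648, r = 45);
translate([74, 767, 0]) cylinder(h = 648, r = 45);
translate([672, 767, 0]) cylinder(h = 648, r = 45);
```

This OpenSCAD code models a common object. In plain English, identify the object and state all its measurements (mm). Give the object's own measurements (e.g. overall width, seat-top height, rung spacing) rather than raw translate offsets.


A rectangular dining table. The top is 746×841×40 mm with its upper surface at z = 688 mm. It stands on four round legs of 90 mm diameter, each leg's bounding box inset 29 mm from the nearest pair of top edges, running from the floor to the underside of the top.


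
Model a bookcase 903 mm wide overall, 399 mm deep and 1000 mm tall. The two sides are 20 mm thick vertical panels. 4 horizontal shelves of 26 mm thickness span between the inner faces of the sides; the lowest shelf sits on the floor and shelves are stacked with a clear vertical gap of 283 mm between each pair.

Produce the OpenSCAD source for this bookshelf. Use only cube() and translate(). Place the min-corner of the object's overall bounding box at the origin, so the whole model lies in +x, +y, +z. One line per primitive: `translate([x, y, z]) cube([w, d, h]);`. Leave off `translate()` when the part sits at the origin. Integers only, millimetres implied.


cube([20, 399, 1000]);
translate([883, 0, 0]) cube([20, 399, 1000]);
translate([20, 0, 0]) cube([863, 399, 26]);
translate([20, 0, 309]) cube([863, 399, 26]);
translate([20, 0, 618]) cube([863, 399, 26]);
translate([20, 0, 927]) cube([863, 399, 26]);


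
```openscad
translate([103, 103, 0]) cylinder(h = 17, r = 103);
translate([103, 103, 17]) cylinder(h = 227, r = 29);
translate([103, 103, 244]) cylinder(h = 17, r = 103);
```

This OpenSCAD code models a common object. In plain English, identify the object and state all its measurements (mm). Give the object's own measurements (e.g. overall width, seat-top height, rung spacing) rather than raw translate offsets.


A spool: two coaxial disc flanges of radius 103 mm and thickness 17 mm, joined by a core cylinder of radius 29 mm and height 227 mm. The lower flange rests on z = 0 and the three cylinders share a vertical axis.


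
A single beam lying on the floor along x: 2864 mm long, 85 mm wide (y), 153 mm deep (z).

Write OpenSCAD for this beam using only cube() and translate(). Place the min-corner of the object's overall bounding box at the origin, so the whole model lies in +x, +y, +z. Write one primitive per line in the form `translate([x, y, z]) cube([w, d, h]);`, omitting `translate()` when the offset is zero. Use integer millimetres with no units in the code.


cube([2864, 85, 153]);


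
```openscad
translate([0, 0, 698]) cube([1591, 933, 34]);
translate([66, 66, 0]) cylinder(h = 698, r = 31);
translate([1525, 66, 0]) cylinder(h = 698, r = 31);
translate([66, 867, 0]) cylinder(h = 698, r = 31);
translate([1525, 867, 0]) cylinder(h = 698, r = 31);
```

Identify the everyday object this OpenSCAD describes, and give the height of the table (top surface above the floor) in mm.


A table. The table height is 732 mm.

A 1591×933×34 slab sits at z = 698 on four Ø62 mm round legs — a table. The top surface is at 698 + 34 = 732 mm.


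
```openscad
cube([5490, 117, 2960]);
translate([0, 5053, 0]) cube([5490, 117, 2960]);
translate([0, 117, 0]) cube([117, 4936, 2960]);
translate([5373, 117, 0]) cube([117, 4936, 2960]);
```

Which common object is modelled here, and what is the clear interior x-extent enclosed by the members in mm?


A house (or room) frame. The interior width is 5256 mm.

Four 2960 mm walls enclosing a rectangle with no floor or roof — a room or house frame. Outside width is 5490 mm and wall thickness is 117 mm, so the interior width is 5490 − 2 × 117 = 5256 mm.


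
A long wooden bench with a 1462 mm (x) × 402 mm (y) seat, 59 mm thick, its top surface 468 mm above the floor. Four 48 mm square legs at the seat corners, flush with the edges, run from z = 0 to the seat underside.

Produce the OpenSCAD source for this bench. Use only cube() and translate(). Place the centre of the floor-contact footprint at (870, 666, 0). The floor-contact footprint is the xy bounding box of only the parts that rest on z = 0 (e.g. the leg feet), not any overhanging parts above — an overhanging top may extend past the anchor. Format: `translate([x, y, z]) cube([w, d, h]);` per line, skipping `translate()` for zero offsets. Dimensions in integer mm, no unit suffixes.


translate([139, 465, 409]) cube([1462, 402, 59]);
translate([139, 465, 0]) cube([48, 48, 409]);
translate([139, 819, 0]) cube([48, 48, 409]);
translate([1553, 465, 0]) cube([48, 48, 409]);
translate([1553, 819, 0]) cube([48, 48, 409]);


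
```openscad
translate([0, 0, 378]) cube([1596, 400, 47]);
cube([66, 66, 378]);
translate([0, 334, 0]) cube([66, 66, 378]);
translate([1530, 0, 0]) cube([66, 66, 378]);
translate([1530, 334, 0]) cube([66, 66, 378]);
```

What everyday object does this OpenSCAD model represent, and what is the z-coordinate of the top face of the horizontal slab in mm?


A bench. The seat-top height is 425 mm.

A long slab on four corner posts — a bench. The slab sits at z = 378 with thickness 47, so the top is 378 + 47 = 425 mm.


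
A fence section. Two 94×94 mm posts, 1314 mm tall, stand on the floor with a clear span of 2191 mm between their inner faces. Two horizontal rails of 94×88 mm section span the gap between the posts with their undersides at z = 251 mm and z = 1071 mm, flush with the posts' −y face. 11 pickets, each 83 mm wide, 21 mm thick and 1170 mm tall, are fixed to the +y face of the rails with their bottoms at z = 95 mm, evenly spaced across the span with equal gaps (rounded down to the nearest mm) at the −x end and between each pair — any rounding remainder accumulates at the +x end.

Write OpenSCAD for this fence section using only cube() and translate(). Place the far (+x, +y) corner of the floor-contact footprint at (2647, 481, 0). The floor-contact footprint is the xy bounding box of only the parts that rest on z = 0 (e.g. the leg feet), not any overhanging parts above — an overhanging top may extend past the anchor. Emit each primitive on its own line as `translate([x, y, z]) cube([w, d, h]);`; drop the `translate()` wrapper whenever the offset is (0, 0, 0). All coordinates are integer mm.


translate([268, 387, 0]) cube([94, 94, 1314]);
translate([2553, 387, 0]) cube([94, 94, 1314]);
translate([362, 387, 251]) cube([2191, 94, 88]);
translate([362, 387, 1071]) cube([2191, 94, 88]);
translate([468, 481, 95]) cube([83, 21, 1170]);
translate([657, 481, 95]) cube([83, 21, 1170]);
translate([846, 481, 95]) cube([83, 21, 1170]);
translate([1035, 481, 95]) cube([83, 21, 1170]);
translate([1224, 481, 95]) cube([83, 21, 1170]);
translate([1413, 481, 95]) cube([83, 21, 1170]);
translate([1602, 481, 95]) cube([83, 21, 1170]);
translate([1791, 481, 95]) cube([83, 21, 1170]);
translate([1980, 481, 95]) cube([83, 21, 1170]);
translate([2169, 481, 95]) cube([83, 21, 1170]);
translate([2358, 481, 95]) cube([83, 21, 1170]);


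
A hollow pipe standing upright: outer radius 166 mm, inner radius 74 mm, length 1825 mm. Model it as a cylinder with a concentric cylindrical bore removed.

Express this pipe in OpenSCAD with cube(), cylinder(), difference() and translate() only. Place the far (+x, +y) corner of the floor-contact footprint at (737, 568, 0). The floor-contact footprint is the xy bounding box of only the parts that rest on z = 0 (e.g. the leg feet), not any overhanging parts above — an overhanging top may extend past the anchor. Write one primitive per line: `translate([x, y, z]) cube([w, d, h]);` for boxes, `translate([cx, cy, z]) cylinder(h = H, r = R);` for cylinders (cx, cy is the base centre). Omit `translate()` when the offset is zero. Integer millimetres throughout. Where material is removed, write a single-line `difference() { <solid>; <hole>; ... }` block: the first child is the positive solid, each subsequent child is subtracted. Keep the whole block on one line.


difference() { translate([571, 402, 0]) cylinder(h = 1825, r = 166); translate([571, 402, 0]) cylinder(h = 1825, r = 74); }


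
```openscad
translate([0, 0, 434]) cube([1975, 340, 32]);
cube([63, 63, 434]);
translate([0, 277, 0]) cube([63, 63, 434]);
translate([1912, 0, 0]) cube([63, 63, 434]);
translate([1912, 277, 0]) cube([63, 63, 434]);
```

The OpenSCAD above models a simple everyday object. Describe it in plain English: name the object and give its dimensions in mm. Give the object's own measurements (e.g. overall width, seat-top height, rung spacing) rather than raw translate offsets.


A long wooden bench with a 1975 mm (x) × 340 mm (y) seat, 32 mm thick, its top surface 466 mm above the floor. Four 63 mm square legs at the seat corners, flush with the edges, run from z = 0 to the seat underside.


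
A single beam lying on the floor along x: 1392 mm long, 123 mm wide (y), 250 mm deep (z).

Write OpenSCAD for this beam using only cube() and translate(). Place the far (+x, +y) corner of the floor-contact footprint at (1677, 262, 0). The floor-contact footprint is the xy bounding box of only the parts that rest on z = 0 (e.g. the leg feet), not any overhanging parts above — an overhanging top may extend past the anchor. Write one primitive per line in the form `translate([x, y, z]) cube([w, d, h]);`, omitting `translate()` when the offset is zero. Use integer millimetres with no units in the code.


translate([285, 139, 0]) cube([1392, 123, 250]);


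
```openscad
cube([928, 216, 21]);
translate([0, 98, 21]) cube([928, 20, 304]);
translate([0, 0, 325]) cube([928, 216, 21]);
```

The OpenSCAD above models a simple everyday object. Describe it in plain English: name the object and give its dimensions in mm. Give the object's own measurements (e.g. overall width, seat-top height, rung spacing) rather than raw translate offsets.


An I-beam lying along x, 928 mm long. Overall section height 346 mm. Two flanges 216 mm wide (y) and 21 mm thick, one on the floor and one at the top; a web 20 mm thick runs between them, centred on the flange width.


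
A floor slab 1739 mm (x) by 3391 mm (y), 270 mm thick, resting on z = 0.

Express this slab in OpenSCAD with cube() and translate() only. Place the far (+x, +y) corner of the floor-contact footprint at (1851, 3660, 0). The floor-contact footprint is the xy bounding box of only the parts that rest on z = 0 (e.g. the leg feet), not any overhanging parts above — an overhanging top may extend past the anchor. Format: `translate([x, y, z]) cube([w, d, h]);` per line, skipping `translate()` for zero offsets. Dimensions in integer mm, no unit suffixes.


translate([112, 269, 0]) cube([1739, 3391, 270]);


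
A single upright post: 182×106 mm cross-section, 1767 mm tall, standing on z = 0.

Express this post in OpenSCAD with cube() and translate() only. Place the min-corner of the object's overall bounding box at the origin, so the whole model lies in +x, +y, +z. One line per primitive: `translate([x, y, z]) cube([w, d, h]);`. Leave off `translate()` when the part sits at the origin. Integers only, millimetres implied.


cube([182, 106, 1767]);


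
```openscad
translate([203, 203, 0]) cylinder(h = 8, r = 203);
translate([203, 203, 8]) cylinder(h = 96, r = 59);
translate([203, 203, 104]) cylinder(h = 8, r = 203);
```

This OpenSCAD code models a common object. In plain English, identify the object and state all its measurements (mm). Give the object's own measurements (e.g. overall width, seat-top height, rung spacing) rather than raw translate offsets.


A spool: two coaxial disc flanges of radius 203 mm and thickness 8 mm, joined by a core cylinder of radius 59 mm and height 96 mm. The lower flange rests on z = 0 and the three cylinders share a vertical axis.


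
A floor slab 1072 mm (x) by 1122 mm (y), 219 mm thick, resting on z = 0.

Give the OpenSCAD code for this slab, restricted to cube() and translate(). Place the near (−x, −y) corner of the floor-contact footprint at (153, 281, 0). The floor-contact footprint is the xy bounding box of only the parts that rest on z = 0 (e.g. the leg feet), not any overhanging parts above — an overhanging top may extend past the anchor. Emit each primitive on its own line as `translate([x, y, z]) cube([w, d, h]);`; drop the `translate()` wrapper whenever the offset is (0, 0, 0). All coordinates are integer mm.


translate([153, 281, 0]) cube([1072, 1122, 219]);


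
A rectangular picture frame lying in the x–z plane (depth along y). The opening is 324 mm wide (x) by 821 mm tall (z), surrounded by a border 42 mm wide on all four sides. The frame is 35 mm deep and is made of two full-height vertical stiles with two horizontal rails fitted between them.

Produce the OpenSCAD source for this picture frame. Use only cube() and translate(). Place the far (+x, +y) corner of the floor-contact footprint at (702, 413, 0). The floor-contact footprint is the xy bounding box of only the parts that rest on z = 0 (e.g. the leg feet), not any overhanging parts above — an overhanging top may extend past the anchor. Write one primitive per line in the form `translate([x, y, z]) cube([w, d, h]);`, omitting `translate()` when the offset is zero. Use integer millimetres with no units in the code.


translate([294, 378, 0]) cube([42, 35, 905]);
translate([660, 378, 0]) cube([42, 35, 905]);
translate([336, 378, 0]) cube([324, 35, 42]);
translate([336, 378, 863]) cube([324, 35, 42]);


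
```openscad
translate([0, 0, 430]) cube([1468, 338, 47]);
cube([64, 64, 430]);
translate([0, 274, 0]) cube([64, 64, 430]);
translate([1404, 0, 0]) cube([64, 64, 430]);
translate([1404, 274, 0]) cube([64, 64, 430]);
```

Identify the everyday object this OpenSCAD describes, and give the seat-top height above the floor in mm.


A bench. The seat-top height is 477 mm.

A long slab on four corner posts — a bench. The slab sits at z = 430 with thickness 47, so the top is 430 + 47 = 477 mm.


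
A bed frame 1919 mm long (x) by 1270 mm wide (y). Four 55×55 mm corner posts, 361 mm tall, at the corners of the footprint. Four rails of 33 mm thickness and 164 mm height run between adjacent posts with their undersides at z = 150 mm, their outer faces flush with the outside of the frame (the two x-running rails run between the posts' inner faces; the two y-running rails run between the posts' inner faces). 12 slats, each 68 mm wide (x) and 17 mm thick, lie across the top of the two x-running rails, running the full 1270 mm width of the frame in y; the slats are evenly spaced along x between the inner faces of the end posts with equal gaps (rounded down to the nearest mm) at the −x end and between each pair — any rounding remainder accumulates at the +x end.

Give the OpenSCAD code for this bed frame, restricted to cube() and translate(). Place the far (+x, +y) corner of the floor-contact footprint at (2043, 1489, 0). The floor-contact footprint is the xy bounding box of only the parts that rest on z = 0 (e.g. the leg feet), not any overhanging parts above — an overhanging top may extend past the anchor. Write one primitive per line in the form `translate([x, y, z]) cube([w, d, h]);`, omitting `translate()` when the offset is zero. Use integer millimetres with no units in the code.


translate([124, 219, 0]) cube([55, 55, 361]);
translate([124, 1434, 0]) cube([55, 55, 361]);
translate([1988, 219, 0]) cube([55, 55, 361]);
translate([1988, 1434, 0]) cube([55, 55, 361]);
translate([179, 219, 150]) cube([1809, 33, 164]);
translate([179, 1456, 150]) cube([1809, 33, 164]);
translate([124, 274, 150]) cube([33, 1160, 164]);
translate([2010, 274, 150]) cube([33, 1160, 164]);
translate([255, 219, 314]) cube([68, 1270, 17]);
translate([399, 219, 314]) cube([68, 1270, 17]);
translate([543, 219, 314]) cube([68, 1270, 17]);
translate([687, 219, 314]) cube([68, 1270, 17]);
translate([831, 219, 314]) cube([68, 1270, 17]);
translate([975, 219, 314]) cube([68, 1270, 17]);
translate([1119, 219, 314]) cube([68, 1270, 17]);
translate([1263, 219, 314]) cube([68, 1270, 17]);
translate([1407, 219, 314]) cube([68, 1270, 17]);
translate([1551, 219, 314]) cube([68, 1270, 17]);
translate([1695, 219, 314]) cube([68, 1270, 17]);
translate([1839, 219, 314]) cube([68, 1270, 17]);


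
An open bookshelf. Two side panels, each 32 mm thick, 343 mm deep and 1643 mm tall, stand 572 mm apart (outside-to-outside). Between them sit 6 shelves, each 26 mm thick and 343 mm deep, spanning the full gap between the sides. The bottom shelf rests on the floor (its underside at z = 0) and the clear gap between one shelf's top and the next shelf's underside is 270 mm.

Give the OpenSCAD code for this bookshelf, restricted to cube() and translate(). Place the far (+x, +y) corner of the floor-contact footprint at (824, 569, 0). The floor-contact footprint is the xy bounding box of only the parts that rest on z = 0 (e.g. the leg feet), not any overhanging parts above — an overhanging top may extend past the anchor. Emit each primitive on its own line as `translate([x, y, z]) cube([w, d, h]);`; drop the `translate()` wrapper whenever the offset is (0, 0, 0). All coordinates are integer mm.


translate([252, 226, 0]) cube([32, 343, 1643]);
translate([792, 226, 0]) cube([32, 343, 1643]);
translate([284, 226, 0]) cube([508, 343, 26]);
translate([284, 226, 296]) cube([508, 343, 26]);
translate([284, 226, 592]) cube([508, 343, 26]);
translate([284, 226, 888]) cube([508, 343, 26]);
translate([284, 226, 1184]) cube([508, 343, 26]);
translate([284, 226, 1480]) cube([508, 343, 26]);


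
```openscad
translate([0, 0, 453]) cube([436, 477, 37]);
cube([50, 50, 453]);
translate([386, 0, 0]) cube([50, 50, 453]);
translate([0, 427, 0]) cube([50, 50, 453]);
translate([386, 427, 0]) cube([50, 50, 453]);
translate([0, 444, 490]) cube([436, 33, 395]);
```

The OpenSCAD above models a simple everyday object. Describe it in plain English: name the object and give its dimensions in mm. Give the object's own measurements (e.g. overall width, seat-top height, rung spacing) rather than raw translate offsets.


A chair. The seat is a 436×477×37 mm slab with its top at z = 490 mm, on four 50×50 mm corner legs (flush with the seat edges, standing on z = 0). A flat backrest 33 mm thick, 395 mm tall, spans the full seat width and rises from the seat top along its +y edge, rear face flush with the rear of the seat.


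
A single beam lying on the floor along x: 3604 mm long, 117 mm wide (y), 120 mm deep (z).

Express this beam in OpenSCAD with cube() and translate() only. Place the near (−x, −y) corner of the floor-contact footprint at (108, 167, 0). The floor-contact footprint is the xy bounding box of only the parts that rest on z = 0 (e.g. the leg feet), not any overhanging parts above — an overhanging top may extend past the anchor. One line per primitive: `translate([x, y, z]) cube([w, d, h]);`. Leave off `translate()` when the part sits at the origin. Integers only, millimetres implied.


translate([108, 167, 0]) cube([3604, 117, 120]);


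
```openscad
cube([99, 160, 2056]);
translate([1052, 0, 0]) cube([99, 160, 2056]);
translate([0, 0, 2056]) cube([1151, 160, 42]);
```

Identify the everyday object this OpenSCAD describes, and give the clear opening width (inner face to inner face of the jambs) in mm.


A door frame. The clear opening width is 953 mm.

Two 2056 mm tall posts with a header on top — a door frame. The left jamb is 99 mm wide at x = 0; the right jamb starts at x = 1052. The clear opening is 1052 − 99 = 953 mm.


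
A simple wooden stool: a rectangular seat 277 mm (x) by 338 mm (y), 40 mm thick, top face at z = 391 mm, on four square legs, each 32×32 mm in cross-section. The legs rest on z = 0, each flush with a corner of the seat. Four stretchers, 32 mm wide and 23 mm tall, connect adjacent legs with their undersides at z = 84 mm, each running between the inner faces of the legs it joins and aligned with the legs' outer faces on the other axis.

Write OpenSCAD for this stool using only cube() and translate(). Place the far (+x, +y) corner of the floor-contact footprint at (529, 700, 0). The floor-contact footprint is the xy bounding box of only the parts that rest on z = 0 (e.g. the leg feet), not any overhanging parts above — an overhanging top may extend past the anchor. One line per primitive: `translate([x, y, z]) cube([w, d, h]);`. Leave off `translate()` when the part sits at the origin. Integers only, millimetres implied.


translate([252, 362, 351]) cube([277, 338, 40]);
translate([252, 362, 0]) cube([32, 32, 351]);
translate([497, 362, 0]) cube([32, 32, 351]);
translate([252, 668, 0]) cube([32, 32, 351]);
translate([497, 668, 0]) cube([32, 32, 351]);
translate([284, 362, 84]) cube([213, 32, 23]);
translate([284, 668, 84]) cube([213, 32, 23]);
translate([252, 394, 84]) cube([32, 274, 23]);
translate([497, 394, 84]) cube([32, 274, 23]);


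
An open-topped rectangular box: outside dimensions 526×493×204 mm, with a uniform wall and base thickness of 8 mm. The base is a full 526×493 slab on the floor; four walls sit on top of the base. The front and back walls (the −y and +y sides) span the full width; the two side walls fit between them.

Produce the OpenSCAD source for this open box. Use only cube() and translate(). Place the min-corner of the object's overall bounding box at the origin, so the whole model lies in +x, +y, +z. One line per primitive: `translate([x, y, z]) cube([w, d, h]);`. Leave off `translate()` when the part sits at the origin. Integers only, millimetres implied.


cube([526, 493, 8]);
translate([0, 0, 8]) cube([526, 8, 196]);
translate([0, 485, 8]) cube([526, 8, 196]);
translate([0, 8, 8]) cube([8, 477, 196]);
translate([518, 8, 8]) cube([8, 477, 196]);


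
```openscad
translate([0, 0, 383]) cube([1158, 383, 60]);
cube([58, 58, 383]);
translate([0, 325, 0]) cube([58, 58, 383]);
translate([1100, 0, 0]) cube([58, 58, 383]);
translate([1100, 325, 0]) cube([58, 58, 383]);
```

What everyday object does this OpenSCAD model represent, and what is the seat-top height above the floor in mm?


A bench. The seat-top height is 443 mm.

A long slab on four corner posts — a bench. The slab sits at z = 383 with thickness 60, so the top is 383 + 60 = 443 mm.


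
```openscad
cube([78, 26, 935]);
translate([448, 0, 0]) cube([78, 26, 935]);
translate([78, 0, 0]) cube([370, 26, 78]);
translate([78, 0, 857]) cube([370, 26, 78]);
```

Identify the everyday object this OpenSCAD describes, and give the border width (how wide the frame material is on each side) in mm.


A picture frame. The border width is 78 mm.

Four thin pieces enclosing a rectangular opening — a picture frame. The two full-height stiles are 935 mm tall; the top rail sits at z = 857 and is 78 mm tall, so the border above the opening is 935 − 857 = 78 mm, matching the stile x-width.


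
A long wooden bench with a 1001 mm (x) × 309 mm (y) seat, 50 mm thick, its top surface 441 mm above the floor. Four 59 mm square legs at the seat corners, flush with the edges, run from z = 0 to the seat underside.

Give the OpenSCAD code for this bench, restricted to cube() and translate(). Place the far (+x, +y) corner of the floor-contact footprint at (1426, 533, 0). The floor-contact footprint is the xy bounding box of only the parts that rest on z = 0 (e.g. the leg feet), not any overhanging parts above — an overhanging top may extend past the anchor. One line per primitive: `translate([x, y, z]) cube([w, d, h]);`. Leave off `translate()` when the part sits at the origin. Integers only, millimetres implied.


translate([425, 224, 391]) cube([1001, 309, 50]);
translate([425, 224, 0]) cube([59, 59, 391]);
translate([425, 474, 0]) cube([59, 59, 391]);
translate([1367, 224, 0]) cube([59, 59, 391]);
translate([1367, 474, 0]) cube([59, 59, 391]);


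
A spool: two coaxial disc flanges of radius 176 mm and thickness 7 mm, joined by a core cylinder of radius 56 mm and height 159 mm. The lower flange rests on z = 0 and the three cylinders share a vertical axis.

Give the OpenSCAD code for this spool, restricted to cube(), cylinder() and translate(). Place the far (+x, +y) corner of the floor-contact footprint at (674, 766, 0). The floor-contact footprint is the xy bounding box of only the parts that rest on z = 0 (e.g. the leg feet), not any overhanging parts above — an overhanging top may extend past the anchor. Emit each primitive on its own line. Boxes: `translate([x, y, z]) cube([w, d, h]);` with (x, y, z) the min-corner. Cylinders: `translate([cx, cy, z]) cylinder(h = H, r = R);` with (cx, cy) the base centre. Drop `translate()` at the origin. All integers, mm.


translate([498, 590, 0]) cylinder(h = 7, r = 176);
translate([498, 590, 7]) cylinder(h = 159, r = 56);
translate([498, 590, 166]) cylinder(h = 7, r = 176);


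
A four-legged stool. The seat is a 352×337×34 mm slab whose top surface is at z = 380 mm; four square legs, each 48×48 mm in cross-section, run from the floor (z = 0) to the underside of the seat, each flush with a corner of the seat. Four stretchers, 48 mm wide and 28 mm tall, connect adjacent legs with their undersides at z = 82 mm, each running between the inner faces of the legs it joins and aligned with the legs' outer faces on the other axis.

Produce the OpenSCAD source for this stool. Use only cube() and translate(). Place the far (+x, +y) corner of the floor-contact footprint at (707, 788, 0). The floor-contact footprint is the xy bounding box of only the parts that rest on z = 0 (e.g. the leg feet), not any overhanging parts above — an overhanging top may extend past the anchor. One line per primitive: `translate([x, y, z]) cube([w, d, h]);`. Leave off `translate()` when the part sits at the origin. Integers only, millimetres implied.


translate([355, 451, 346]) cube([352, 337, 34]);
translate([355, 451, 0]) cube([48, 48, 346]);
translate([659, 451, 0]) cube([48, 48, 346]);
translate([355, 740, 0]) cube([48, 48, 346]);
translate([659, 740, 0]) cube([48, 48, 346]);
translate([403, 451, 82]) cube([256, 48, 28]);
translate([403, 740, 82]) cube([256, 48, 28]);
translate([355, 499, 82]) cube([48, 241, 28]);
translate([659, 499, 82]) cube([48, 241, 28]);


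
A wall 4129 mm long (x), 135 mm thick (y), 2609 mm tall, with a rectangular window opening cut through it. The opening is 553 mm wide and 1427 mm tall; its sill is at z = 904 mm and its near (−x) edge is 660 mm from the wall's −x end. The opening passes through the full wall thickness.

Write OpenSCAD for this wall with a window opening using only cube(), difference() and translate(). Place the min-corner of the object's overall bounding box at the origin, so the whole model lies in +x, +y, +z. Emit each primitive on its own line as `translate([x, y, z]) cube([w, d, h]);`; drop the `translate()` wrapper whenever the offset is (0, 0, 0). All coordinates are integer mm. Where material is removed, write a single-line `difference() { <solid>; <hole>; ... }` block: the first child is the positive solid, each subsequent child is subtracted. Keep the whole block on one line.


difference() { cube([4129, 135, 2609]); translate([660, 0, 904]) cube([553, 135, 1427]); }


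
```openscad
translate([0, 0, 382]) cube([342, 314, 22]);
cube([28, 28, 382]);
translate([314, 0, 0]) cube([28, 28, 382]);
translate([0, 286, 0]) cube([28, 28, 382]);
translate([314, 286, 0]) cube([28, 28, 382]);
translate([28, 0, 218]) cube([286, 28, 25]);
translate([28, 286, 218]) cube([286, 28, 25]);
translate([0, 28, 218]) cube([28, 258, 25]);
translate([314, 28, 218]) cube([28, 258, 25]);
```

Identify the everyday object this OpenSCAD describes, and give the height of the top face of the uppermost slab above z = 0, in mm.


A stool. The seat height is 404 mm.

A 342×314×22 slab at z = 382 on four corner posts — a stool. The seat top is 382 + 22 = 404 mm.


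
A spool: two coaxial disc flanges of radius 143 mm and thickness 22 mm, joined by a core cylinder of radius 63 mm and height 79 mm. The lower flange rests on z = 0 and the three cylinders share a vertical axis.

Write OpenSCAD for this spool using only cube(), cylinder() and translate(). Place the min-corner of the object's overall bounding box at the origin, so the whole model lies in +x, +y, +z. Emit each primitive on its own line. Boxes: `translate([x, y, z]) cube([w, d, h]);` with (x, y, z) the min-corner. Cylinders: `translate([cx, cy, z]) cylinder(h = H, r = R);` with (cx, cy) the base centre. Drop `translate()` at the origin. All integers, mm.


translate([143, 143, 0]) cylinder(h = 22, r = 143);
translate([143, 143, 22]) cylinder(h = 79, r = 63);
translate([143, 143, 101]) cylinder(h = 22, r = 143);


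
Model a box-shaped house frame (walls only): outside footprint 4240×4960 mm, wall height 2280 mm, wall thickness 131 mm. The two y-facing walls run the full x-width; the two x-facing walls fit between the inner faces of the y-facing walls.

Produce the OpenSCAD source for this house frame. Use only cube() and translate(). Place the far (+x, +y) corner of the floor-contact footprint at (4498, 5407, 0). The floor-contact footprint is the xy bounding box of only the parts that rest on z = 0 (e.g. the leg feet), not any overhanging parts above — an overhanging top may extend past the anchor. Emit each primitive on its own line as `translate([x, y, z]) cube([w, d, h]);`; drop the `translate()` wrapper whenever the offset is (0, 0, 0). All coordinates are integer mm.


translate([258, 447, 0]) cube([4240, 131, 2280]);
translate([258, 5276, 0]) cube([4240, 131, 2280]);
translate([258, 578, 0]) cube([131, 4698, 2280]);
translate([4367, 578, 0]) cube([131, 4698, 2280]);


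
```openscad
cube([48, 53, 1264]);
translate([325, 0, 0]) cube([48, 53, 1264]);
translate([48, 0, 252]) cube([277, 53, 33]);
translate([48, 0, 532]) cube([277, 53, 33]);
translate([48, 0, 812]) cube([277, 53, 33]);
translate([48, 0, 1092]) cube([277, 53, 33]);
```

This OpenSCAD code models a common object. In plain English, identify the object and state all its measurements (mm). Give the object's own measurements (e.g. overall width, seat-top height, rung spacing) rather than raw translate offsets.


A straight ladder. Two 48×53 mm vertical rails, 1264 mm tall, stand 373 mm apart (outside-to-outside) with their front faces coplanar on the −y side. 4 rungs, each 53 mm deep and 33 mm tall, span between the inner faces of the rails, front faces flush with the rails. The lowest rung's underside is at z = 252 mm and rungs are spaced 280 mm apart (underside to underside).


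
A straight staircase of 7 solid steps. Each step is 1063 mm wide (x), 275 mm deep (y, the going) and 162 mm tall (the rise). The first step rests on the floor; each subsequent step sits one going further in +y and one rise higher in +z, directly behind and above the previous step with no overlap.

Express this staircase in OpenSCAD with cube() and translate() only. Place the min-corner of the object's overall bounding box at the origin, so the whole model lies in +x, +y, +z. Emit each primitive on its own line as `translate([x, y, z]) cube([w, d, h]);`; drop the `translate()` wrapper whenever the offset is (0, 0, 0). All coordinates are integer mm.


cube([1063, 275, 162]);
translate([0, 275, 162]) cube([1063, 275, 162]);
translate([0, 550, 324]) cube([1063, 275, 162]);
translate([0, 825, 486]) cube([1063, 275, 162]);
translate([0, 1100, 648]) cube([1063, 275, 162]);
translate([0, 1375, 810]) cube([1063, 275, 162]);
translate([0, 1650, 972]) cube([1063, 275, 162]);


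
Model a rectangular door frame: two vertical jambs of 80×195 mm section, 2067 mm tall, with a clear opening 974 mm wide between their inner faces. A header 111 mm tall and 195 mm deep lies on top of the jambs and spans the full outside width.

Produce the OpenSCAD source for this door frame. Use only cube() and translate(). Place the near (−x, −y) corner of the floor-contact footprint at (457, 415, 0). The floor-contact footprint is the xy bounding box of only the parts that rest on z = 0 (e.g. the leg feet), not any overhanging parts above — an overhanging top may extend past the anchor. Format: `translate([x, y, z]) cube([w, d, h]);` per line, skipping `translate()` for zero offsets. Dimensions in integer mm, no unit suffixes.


translate([457, 415, 0]) cube([80, 195, 2067]);
translate([1511, 415, 0]) cube([80, 195, 2067]);
translate([457, 415, 2067]) cube([1134, 195, 111]);


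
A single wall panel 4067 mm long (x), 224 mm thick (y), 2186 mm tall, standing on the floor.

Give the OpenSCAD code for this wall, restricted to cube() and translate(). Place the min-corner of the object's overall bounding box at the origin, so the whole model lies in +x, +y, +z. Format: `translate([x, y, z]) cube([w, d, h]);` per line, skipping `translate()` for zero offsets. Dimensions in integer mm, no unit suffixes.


cube([4067, 224, 2186]);


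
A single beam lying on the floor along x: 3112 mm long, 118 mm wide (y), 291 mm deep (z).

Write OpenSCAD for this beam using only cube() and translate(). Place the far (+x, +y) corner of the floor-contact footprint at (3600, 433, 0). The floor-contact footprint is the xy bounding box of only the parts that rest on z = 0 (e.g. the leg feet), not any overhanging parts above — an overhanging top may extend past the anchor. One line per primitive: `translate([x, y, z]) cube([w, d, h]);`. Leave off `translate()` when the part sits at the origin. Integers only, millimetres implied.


translate([488, 315, 0]) cube([3112, 118, 291]);


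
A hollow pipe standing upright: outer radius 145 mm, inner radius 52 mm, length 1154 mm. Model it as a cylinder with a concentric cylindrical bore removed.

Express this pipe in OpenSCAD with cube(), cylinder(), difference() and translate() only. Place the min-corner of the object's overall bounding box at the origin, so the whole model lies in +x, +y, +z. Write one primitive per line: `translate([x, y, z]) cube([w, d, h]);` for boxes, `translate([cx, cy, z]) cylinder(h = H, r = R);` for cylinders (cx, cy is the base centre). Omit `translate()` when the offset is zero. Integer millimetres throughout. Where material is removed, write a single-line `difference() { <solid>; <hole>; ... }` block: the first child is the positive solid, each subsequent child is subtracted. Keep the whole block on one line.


difference() { translate([145, 145, 0]) cylinder(h = 1154, r = 145); translate([145, 145, 0]) cylinder(h = 1154, r = 52); }


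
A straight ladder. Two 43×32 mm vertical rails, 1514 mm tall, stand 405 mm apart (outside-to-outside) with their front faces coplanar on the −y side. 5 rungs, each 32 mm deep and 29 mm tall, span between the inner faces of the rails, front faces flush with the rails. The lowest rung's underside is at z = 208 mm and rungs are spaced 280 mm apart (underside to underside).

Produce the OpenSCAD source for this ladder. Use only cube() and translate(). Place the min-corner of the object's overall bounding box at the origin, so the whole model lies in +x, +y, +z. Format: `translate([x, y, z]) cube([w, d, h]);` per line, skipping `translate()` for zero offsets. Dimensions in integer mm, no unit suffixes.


cube([43, 32, 1514]);
translate([362, 0, 0]) cube([43, 32, 1514]);
translate([43, 0, 208]) cube([319, 32, 29]);
translate([43, 0, 488]) cube([319, 32, 29]);
translate([43, 0, 768]) cube([319, 32, 29]);
translate([43, 0, 1048]) cube([319, 32, 29]);
translate([43, 0, 1328]) cube([319, 32, 29]);


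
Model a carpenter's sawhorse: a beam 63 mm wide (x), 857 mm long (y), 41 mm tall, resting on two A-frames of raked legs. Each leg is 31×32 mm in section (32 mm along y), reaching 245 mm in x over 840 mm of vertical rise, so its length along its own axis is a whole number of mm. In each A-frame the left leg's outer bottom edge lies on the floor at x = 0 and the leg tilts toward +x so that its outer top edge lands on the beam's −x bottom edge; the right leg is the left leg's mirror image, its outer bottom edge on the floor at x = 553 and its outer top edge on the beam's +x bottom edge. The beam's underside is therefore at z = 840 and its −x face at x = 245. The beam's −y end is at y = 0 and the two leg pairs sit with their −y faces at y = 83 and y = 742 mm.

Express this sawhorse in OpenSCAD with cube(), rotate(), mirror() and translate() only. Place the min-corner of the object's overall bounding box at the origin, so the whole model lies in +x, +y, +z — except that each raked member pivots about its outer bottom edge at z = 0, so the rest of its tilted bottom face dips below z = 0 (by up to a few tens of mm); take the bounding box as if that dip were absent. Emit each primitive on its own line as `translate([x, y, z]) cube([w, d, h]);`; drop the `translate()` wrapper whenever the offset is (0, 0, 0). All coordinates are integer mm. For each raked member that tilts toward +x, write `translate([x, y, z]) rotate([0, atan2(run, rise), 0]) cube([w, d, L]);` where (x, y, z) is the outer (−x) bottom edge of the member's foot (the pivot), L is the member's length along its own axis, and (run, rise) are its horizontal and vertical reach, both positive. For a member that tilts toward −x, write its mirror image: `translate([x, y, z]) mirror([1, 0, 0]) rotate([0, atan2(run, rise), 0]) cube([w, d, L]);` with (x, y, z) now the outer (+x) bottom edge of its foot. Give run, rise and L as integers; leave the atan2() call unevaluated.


// leg length = √(245² + 840²) = 875
// right-leg outer foot x = 2·245 + 63 = 553
// beam min-corner = (245, 0, 840)
translate([245, 0, 840]) cube([63, 857, 41]);
translate([0, 83, 0]) rotate([0, atan2(245, 840), 0]) cube([31, 32, 875]);
translate([553, 83, 0]) mirror([1, 0, 0]) rotate([0, atan2(245, 840), 0]) cube([31, 32, 875]);
translate([0, 742, 0]) rotate([0, atan2(245, 840), 0]) cube([31, 32, 875]);
translate([553, 742, 0]) mirror([1, 0, 0]) rotate([0, atan2(245, 840), 0]) cube([31, 32, 875]);


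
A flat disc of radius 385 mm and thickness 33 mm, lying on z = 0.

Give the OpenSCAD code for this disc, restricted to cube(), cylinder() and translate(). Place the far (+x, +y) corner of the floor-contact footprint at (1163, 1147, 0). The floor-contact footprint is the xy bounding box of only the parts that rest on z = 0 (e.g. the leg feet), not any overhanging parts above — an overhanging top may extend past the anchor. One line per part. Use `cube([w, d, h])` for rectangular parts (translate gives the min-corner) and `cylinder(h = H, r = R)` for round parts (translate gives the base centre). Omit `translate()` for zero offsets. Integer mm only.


translate([778, 762, 0]) cylinder(h = 33, r = 385);


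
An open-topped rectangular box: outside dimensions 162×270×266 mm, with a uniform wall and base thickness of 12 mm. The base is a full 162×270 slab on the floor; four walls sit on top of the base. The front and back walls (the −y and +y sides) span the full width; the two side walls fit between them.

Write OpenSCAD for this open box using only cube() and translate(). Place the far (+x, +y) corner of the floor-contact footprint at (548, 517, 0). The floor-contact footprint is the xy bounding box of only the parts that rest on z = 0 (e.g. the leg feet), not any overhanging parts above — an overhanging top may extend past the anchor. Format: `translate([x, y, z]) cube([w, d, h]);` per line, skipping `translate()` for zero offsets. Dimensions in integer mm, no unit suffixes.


translate([386, 247, 0]) cube([162, 270, 12]);
translate([386, 247, 12]) cube([162, 12, 254]);
translate([386, 505, 12]) cube([162, 12, 254]);
translate([386, 259, 12]) cube([12, 246, 254]);
translate([536, 259, 12]) cube([12, 246, 254]);
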